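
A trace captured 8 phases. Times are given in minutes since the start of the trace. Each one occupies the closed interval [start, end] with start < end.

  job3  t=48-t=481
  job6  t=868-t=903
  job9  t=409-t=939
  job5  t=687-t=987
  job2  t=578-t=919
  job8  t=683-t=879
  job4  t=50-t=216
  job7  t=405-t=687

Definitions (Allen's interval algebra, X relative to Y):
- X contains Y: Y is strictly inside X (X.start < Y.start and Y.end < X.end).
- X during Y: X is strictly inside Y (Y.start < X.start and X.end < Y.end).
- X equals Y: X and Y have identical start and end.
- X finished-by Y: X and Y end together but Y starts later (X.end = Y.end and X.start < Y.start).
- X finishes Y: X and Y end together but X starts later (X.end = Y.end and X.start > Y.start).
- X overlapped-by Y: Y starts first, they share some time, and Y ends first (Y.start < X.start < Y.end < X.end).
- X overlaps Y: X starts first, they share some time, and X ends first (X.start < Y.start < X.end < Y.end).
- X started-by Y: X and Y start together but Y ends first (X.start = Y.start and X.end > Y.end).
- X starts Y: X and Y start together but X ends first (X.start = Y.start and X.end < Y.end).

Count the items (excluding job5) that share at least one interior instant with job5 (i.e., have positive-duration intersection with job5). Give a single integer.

4

Target job5 = [t=687, t=987].
job2 [t=578, t=919] → overlaps → counts.
job3 [t=48, t=481] → before → no.
job4 [t=50, t=216] → before → no.
job6 [t=868, t=903] → during → counts.
job7 [t=405, t=687] → meets → no.
job8 [t=683, t=879] → overlaps → counts.
job9 [t=409, t=939] → overlaps → counts.
Total: 4.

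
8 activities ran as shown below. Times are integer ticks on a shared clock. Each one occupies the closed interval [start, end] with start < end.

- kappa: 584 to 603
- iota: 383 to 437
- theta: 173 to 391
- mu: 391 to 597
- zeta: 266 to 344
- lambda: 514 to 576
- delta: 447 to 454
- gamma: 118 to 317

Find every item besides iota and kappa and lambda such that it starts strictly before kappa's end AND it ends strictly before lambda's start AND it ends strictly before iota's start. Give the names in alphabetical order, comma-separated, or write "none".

Conditions: its start is strictly before kappa's end (X.start < 603) AND its end is strictly before lambda's start (X.end < 514) AND its end is strictly before iota's start (X.end < 383).
delta: start 447 < 603? ✓; end 454 < 514? ✓; end 454 < 383? ✗ → no.
gamma: start 118 < 603? ✓; end 317 < 514? ✓; end 317 < 383? ✓ → yes.
mu: start 391 < 603? ✓; end 597 < 514? ✗; end 597 < 383? ✗ → no.
theta: start 173 < 603? ✓; end 391 < 514? ✓; end 391 < 383? ✗ → no.
zeta: start 266 < 603? ✓; end 344 < 514? ✓; end 344 < 383? ✓ → yes.
Result: gamma, zeta.

gamma, zeta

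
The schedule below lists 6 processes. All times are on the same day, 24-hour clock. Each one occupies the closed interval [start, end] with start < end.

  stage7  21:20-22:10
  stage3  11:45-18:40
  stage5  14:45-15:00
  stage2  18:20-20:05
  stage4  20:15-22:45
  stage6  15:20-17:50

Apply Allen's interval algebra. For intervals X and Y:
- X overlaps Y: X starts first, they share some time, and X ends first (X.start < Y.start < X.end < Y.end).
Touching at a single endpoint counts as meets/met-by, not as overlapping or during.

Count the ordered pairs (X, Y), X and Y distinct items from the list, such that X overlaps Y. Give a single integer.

Checking all 30 ordered pairs for relation 'overlaps'; matching pairs in alphabetical order:
(stage3, stage2): stage3 overlaps stage2 ✓
Count: 1.

1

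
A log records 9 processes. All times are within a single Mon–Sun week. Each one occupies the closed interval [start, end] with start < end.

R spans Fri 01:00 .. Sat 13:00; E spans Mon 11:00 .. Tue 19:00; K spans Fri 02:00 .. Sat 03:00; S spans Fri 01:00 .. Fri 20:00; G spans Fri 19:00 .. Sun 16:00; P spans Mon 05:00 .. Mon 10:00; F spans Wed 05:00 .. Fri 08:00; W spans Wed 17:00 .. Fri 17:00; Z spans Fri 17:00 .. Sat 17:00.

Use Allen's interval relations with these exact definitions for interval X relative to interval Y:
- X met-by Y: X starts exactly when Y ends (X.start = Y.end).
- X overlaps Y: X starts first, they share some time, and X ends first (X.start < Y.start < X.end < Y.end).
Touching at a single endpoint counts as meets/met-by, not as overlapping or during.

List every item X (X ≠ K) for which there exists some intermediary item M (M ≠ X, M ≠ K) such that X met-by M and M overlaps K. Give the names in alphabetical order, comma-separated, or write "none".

Target K = [Fri 02:00, Sat 03:00].
Intermediaries M with M overlaps K: F, S, W.
Via F — items with X met-by F: none.
Via S — items with X met-by S: none.
Via W — items with X met-by W: Z.
Union: Z.

Z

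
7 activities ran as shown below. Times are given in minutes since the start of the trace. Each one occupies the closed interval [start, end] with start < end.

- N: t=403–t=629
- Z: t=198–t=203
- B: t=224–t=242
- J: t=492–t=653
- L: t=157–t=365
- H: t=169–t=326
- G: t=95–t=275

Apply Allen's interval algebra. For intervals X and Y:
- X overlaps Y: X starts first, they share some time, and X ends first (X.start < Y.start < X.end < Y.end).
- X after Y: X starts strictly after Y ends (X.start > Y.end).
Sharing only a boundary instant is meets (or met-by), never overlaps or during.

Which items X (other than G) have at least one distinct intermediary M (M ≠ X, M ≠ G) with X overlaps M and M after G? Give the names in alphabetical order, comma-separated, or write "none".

N

Target G = [t=95, t=275].
Intermediaries M with M after G: J, N.
Via J — items with X overlaps J: N.
Via N — items with X overlaps N: none.
Union: N.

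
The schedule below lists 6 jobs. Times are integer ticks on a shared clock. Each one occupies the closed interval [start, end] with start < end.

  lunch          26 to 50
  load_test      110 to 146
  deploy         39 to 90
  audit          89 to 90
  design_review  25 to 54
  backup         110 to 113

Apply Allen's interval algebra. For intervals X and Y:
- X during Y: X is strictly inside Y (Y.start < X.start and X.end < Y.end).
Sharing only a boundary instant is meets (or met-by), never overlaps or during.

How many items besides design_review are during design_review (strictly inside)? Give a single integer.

1

Target design_review = [25, 54].
audit [89, 90] → after → no.
backup [110, 113] → after → no.
deploy [39, 90] → overlapped-by → no.
load_test [110, 146] → after → no.
lunch [26, 50] → during → counts.
Total: 1.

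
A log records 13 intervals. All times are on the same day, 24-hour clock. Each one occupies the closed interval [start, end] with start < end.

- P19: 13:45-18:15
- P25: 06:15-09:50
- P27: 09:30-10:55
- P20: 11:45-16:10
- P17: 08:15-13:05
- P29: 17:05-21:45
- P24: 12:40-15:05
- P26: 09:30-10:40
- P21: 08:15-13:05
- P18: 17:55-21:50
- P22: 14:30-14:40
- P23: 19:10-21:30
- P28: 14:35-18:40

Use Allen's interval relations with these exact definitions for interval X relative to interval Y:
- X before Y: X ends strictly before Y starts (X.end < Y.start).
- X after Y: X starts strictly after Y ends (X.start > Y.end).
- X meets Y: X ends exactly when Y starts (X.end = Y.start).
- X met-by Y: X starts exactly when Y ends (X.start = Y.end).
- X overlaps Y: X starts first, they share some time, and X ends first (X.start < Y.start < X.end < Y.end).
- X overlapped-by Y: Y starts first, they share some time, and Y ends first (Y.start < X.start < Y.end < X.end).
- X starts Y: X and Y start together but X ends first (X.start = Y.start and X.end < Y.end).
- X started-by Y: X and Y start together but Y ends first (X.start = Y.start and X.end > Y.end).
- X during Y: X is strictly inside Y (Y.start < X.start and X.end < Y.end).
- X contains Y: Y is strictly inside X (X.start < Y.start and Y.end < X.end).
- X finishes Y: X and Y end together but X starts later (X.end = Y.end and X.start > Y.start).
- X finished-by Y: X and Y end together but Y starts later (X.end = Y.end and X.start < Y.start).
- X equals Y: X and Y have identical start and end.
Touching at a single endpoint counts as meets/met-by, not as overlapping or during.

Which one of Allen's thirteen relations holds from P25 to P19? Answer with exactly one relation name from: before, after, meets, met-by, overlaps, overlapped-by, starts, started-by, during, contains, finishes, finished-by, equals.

before

P25 = [06:15, 09:50]; P19 = [13:45, 18:15].
Compare endpoints: P25.start < P19.start, P25.start < P19.end, P25.end < P19.start, P25.end < P19.end.
That pattern is 'before'.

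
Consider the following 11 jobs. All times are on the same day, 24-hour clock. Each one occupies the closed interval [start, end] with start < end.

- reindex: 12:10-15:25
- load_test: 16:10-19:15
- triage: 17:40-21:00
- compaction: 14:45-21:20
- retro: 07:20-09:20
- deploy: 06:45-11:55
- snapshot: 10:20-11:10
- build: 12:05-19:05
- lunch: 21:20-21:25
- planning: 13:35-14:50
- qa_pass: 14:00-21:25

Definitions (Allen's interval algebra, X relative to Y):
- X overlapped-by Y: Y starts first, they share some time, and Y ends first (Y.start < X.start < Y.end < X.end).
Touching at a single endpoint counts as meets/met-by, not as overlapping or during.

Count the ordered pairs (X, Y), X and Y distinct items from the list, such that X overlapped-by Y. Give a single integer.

Checking all 110 ordered pairs for relation 'overlapped-by'; matching pairs in alphabetical order:
(compaction, build): compaction overlapped-by build ✓
(compaction, planning): compaction overlapped-by planning ✓
(compaction, reindex): compaction overlapped-by reindex ✓
(load_test, build): load_test overlapped-by build ✓
(qa_pass, build): qa_pass overlapped-by build ✓
(qa_pass, planning): qa_pass overlapped-by planning ✓
(qa_pass, reindex): qa_pass overlapped-by reindex ✓
(triage, build): triage overlapped-by build ✓
(triage, load_test): triage overlapped-by load_test ✓
Count: 9.

9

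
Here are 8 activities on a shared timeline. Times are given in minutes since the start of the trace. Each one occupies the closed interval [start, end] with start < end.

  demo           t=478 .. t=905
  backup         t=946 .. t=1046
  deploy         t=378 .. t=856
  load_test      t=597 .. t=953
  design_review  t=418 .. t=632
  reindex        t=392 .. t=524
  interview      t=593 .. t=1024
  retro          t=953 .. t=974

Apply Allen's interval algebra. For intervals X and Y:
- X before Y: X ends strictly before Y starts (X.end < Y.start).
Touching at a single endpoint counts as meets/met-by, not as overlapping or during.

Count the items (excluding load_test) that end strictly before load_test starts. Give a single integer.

1

Target load_test = [t=597, t=953].
backup [t=946, t=1046] → overlapped-by → no.
demo [t=478, t=905] → overlaps → no.
deploy [t=378, t=856] → overlaps → no.
design_review [t=418, t=632] → overlaps → no.
interview [t=593, t=1024] → contains → no.
reindex [t=392, t=524] → before → counts.
retro [t=953, t=974] → met-by → no.
Total: 1.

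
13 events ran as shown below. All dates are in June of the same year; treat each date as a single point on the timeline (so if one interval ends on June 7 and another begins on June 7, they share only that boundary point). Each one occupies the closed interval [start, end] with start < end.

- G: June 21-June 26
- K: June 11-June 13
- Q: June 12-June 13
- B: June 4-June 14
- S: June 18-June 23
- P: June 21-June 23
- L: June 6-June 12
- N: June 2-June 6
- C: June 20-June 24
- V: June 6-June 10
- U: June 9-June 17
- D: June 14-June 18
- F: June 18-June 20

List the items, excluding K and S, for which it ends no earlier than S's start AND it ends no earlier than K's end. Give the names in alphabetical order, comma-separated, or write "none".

C, D, F, G, P

Conditions: its end is no earlier than S's start (X.end >= June 18) AND its end is no earlier than K's end (X.end >= June 13).
B: end June 14 >= June 18? ✗; end June 14 >= June 13? ✓ → no.
C: end June 24 >= June 18? ✓; end June 24 >= June 13? ✓ → yes.
D: end June 18 >= June 18? ✓; end June 18 >= June 13? ✓ → yes.
F: end June 20 >= June 18? ✓; end June 20 >= June 13? ✓ → yes.
G: end June 26 >= June 18? ✓; end June 26 >= June 13? ✓ → yes.
L: end June 12 >= June 18? ✗; end June 12 >= June 13? ✗ → no.
N: end June 6 >= June 18? ✗; end June 6 >= June 13? ✗ → no.
P: end June 23 >= June 18? ✓; end June 23 >= June 13? ✓ → yes.
Q: end June 13 >= June 18? ✗; end June 13 >= June 13? ✓ → no.
U: end June 17 >= June 18? ✗; end June 17 >= June 13? ✓ → no.
V: end June 10 >= June 18? ✗; end June 10 >= June 13? ✗ → no.
Result: C, D, F, G, P.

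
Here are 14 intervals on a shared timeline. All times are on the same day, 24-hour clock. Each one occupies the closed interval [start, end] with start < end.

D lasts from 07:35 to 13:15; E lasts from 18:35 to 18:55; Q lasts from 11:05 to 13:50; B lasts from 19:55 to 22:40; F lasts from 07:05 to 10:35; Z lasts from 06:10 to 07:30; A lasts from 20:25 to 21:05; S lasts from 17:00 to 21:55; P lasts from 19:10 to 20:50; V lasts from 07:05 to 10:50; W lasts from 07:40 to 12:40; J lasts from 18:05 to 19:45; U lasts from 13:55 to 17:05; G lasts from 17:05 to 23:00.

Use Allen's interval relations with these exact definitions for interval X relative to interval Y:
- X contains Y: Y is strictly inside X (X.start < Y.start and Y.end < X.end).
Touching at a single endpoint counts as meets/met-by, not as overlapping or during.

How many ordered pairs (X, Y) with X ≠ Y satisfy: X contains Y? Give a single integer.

12

Checking all 182 ordered pairs for relation 'contains'; matching pairs in alphabetical order:
(B, A): B contains A ✓
(D, W): D contains W ✓
(G, A): G contains A ✓
(G, B): G contains B ✓
(G, E): G contains E ✓
(G, J): G contains J ✓
(G, P): G contains P ✓
(J, E): J contains E ✓
(S, A): S contains A ✓
(S, E): S contains E ✓
(S, J): S contains J ✓
(S, P): S contains P ✓
Count: 12.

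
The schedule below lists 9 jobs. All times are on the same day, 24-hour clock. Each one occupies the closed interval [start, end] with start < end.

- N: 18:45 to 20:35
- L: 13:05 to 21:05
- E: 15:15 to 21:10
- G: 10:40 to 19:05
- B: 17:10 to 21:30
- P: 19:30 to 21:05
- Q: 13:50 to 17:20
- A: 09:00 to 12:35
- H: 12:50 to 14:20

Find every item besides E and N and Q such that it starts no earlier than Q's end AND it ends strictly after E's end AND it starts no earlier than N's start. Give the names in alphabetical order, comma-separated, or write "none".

none

Conditions: its start is no earlier than Q's end (X.start >= 17:20) AND its end is strictly after E's end (X.end > 21:10) AND its start is no earlier than N's start (X.start >= 18:45).
A: start 09:00 >= 17:20? ✗; end 12:35 > 21:10? ✗; start 09:00 >= 18:45? ✗ → no.
B: start 17:10 >= 17:20? ✗; end 21:30 > 21:10? ✓; start 17:10 >= 18:45? ✗ → no.
G: start 10:40 >= 17:20? ✗; end 19:05 > 21:10? ✗; start 10:40 >= 18:45? ✗ → no.
H: start 12:50 >= 17:20? ✗; end 14:20 > 21:10? ✗; start 12:50 >= 18:45? ✗ → no.
L: start 13:05 >= 17:20? ✗; end 21:05 > 21:10? ✗; start 13:05 >= 18:45? ✗ → no.
P: start 19:30 >= 17:20? ✓; end 21:05 > 21:10? ✗; start 19:30 >= 18:45? ✓ → no.
Result: none.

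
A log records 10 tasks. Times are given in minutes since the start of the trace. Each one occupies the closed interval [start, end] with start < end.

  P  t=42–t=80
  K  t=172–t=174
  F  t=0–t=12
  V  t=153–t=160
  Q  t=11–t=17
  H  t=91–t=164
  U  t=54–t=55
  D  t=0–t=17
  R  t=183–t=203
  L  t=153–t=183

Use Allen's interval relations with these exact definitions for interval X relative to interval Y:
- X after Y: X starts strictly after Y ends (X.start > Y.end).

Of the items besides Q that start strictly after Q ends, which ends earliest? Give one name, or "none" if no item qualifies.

U

Target Q = [t=11, t=17].
D [t=0, t=17] → finished-by → excluded.
F [t=0, t=12] → overlaps → excluded.
H [t=91, t=164] → after → candidate.
K [t=172, t=174] → after → candidate.
L [t=153, t=183] → after → candidate.
P [t=42, t=80] → after → candidate.
R [t=183, t=203] → after → candidate.
U [t=54, t=55] → after → candidate.
V [t=153, t=160] → after → candidate.
Among candidates, earliest end is t=55 → U.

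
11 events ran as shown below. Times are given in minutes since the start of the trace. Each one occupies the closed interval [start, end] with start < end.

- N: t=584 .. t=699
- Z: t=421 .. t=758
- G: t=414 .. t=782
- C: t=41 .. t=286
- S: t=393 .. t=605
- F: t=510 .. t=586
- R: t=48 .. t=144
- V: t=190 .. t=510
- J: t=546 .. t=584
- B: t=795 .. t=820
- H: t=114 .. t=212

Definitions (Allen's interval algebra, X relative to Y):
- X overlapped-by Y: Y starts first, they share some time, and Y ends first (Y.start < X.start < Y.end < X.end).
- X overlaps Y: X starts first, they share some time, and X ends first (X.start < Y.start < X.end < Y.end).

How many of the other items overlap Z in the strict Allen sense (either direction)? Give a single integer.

2

Target Z = [t=421, t=758].
B [t=795, t=820] → after → no.
C [t=41, t=286] → before → no.
F [t=510, t=586] → during → no.
G [t=414, t=782] → contains → no.
H [t=114, t=212] → before → no.
J [t=546, t=584] → during → no.
N [t=584, t=699] → during → no.
R [t=48, t=144] → before → no.
S [t=393, t=605] → overlaps → counts.
V [t=190, t=510] → overlaps → counts.
Total: 2.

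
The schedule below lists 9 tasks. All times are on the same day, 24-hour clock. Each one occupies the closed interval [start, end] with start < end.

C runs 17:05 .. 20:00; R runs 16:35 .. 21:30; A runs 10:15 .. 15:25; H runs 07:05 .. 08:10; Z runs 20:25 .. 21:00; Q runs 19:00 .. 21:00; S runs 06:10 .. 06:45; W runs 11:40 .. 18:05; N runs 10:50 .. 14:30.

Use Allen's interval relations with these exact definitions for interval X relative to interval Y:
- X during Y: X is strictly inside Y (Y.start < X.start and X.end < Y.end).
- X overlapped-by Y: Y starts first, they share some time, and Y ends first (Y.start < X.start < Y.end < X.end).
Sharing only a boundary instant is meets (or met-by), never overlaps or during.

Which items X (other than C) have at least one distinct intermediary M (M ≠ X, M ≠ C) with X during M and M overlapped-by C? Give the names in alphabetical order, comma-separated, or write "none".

Target C = [17:05, 20:00].
Intermediaries M with M overlapped-by C: Q.
Via Q — items with X during Q: none.
Union: none.

none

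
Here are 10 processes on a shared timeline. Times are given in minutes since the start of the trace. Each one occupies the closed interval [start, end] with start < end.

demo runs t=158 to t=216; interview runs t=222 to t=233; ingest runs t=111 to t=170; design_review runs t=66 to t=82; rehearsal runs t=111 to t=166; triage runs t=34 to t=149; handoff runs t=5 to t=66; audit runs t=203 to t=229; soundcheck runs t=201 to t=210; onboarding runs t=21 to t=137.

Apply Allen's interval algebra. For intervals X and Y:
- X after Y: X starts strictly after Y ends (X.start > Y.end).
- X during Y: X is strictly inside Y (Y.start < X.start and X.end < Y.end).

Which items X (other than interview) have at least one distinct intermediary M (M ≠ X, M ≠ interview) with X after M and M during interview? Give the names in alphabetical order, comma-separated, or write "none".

Target interview = [t=222, t=233].
Intermediaries M with M during interview: none.
Union: none.

none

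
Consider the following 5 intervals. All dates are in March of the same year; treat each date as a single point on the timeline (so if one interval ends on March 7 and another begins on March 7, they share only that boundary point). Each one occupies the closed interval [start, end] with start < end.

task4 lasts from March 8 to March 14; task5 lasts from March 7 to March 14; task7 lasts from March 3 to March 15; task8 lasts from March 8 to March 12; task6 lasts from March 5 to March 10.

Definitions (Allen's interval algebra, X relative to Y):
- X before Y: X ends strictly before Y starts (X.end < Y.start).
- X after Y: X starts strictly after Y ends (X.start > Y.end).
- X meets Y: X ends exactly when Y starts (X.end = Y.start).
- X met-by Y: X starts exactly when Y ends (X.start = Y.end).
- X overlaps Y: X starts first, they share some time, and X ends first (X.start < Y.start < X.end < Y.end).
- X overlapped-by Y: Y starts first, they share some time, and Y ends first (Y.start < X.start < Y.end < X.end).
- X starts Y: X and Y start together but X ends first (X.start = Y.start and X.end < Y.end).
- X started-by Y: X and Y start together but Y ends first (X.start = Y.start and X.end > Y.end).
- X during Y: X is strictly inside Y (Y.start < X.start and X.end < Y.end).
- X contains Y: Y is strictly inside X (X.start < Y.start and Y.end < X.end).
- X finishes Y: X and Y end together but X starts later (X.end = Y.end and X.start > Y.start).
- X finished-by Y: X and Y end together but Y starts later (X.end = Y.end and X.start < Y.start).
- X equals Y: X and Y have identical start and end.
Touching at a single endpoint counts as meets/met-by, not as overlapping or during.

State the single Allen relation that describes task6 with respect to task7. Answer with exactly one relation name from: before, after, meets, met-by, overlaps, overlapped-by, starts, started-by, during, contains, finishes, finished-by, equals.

during

task6 = [March 5, March 10]; task7 = [March 3, March 15].
Compare endpoints: task6.start > task7.start, task6.start < task7.end, task6.end > task7.start, task6.end < task7.end.
That pattern is 'during'.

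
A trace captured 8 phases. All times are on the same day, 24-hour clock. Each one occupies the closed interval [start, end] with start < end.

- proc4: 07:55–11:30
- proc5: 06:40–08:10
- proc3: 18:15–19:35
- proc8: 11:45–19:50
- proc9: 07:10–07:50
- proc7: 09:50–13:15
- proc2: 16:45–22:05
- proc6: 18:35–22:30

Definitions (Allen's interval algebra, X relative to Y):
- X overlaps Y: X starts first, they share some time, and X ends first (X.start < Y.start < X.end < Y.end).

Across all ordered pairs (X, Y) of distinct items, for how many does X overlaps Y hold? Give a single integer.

7

Checking all 56 ordered pairs for relation 'overlaps'; matching pairs in alphabetical order:
(proc2, proc6): proc2 overlaps proc6 ✓
(proc3, proc6): proc3 overlaps proc6 ✓
(proc4, proc7): proc4 overlaps proc7 ✓
(proc5, proc4): proc5 overlaps proc4 ✓
(proc7, proc8): proc7 overlaps proc8 ✓
(proc8, proc2): proc8 overlaps proc2 ✓
(proc8, proc6): proc8 overlaps proc6 ✓
Count: 7.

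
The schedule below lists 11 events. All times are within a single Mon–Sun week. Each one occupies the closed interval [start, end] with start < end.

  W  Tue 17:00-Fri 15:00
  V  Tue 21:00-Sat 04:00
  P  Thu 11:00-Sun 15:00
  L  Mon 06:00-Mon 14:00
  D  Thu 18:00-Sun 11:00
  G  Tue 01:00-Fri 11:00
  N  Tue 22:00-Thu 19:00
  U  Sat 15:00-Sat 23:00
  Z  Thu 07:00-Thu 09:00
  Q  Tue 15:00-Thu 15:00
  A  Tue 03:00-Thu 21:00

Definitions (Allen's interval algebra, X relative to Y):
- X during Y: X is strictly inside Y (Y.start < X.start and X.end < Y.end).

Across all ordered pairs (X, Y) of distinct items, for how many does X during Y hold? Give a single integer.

16

Checking all 110 ordered pairs for relation 'during'; matching pairs in alphabetical order:
(A, G): A during G ✓
(D, P): D during P ✓
(N, A): N during A ✓
(N, G): N during G ✓
(N, V): N during V ✓
(N, W): N during W ✓
(Q, A): Q during A ✓
(Q, G): Q during G ✓
(U, D): U during D ✓
(U, P): U during P ✓
(Z, A): Z during A ✓
(Z, G): Z during G ✓
(Z, N): Z during N ✓
(Z, Q): Z during Q ✓
(Z, V): Z during V ✓
(Z, W): Z during W ✓
Count: 16.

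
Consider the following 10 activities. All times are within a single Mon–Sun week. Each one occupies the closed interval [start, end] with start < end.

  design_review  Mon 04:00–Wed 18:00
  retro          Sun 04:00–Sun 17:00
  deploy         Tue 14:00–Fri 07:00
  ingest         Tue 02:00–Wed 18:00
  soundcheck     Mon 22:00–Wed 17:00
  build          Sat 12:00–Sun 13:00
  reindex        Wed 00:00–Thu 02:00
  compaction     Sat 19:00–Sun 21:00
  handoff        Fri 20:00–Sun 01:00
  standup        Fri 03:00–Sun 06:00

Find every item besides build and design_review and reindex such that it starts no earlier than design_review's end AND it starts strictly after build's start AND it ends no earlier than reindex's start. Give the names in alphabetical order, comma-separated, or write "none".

compaction, retro

Conditions: its start is no earlier than design_review's end (X.start >= Wed 18:00) AND its start is strictly after build's start (X.start > Sat 12:00) AND its end is no earlier than reindex's start (X.end >= Wed 00:00).
compaction: start Sat 19:00 >= Wed 18:00? ✓; start Sat 19:00 > Sat 12:00? ✓; end Sun 21:00 >= Wed 00:00? ✓ → yes.
deploy: start Tue 14:00 >= Wed 18:00? ✗; start Tue 14:00 > Sat 12:00? ✗; end Fri 07:00 >= Wed 00:00? ✓ → no.
handoff: start Fri 20:00 >= Wed 18:00? ✓; start Fri 20:00 > Sat 12:00? ✗; end Sun 01:00 >= Wed 00:00? ✓ → no.
ingest: start Tue 02:00 >= Wed 18:00? ✗; start Tue 02:00 > Sat 12:00? ✗; end Wed 18:00 >= Wed 00:00? ✓ → no.
retro: start Sun 04:00 >= Wed 18:00? ✓; start Sun 04:00 > Sat 12:00? ✓; end Sun 17:00 >= Wed 00:00? ✓ → yes.
soundcheck: start Mon 22:00 >= Wed 18:00? ✗; start Mon 22:00 > Sat 12:00? ✗; end Wed 17:00 >= Wed 00:00? ✓ → no.
standup: start Fri 03:00 >= Wed 18:00? ✓; start Fri 03:00 > Sat 12:00? ✗; end Sun 06:00 >= Wed 00:00? ✓ → no.
Result: compaction, retro.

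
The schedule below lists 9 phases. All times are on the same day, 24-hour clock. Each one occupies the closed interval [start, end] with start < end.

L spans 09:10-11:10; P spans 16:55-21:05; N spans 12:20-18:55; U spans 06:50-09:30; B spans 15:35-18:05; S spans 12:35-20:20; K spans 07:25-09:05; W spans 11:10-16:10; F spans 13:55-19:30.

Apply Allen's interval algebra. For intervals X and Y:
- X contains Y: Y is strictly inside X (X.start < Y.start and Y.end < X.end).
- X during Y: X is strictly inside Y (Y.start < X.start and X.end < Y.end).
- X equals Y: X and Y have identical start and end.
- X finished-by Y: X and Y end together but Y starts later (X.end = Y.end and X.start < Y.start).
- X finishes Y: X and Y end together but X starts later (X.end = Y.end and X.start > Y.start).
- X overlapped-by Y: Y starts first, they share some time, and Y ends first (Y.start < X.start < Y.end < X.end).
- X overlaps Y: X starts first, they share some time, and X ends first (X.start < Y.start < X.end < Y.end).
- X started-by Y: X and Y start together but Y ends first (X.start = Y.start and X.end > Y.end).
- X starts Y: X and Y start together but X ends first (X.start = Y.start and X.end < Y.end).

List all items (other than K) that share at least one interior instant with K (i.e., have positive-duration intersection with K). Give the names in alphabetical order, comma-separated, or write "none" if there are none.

Target K = [07:25, 09:05].
B [15:35, 18:05] → after → no.
F [13:55, 19:30] → after → no.
L [09:10, 11:10] → after → no.
N [12:20, 18:55] → after → no.
P [16:55, 21:05] → after → no.
S [12:35, 20:20] → after → no.
U [06:50, 09:30] → contains → yes.
W [11:10, 16:10] → after → no.
Result: U.

U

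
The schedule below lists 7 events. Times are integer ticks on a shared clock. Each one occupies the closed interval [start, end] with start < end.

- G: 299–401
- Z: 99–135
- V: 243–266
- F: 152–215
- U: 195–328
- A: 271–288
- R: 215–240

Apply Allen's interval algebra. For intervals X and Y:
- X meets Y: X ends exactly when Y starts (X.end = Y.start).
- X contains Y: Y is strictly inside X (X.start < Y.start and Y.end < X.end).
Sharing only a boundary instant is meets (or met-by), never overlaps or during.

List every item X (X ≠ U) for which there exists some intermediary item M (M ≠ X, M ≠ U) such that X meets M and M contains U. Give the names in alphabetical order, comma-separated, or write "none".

none

Target U = [195, 328].
Intermediaries M with M contains U: none.
Union: none.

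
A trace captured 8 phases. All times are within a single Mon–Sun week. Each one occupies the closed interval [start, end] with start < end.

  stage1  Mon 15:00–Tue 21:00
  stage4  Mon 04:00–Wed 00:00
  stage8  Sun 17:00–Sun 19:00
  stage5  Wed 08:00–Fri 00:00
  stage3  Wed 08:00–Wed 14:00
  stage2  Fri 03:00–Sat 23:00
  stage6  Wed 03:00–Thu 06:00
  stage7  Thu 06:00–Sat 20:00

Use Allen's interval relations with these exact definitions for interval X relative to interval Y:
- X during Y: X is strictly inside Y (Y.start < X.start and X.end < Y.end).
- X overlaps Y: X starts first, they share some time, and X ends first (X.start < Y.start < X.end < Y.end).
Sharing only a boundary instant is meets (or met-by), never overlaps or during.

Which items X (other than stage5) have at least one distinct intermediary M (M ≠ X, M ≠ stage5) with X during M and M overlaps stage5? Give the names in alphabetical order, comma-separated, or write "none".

stage3

Target stage5 = [Wed 08:00, Fri 00:00].
Intermediaries M with M overlaps stage5: stage6.
Via stage6 — items with X during stage6: stage3.
Union: stage3.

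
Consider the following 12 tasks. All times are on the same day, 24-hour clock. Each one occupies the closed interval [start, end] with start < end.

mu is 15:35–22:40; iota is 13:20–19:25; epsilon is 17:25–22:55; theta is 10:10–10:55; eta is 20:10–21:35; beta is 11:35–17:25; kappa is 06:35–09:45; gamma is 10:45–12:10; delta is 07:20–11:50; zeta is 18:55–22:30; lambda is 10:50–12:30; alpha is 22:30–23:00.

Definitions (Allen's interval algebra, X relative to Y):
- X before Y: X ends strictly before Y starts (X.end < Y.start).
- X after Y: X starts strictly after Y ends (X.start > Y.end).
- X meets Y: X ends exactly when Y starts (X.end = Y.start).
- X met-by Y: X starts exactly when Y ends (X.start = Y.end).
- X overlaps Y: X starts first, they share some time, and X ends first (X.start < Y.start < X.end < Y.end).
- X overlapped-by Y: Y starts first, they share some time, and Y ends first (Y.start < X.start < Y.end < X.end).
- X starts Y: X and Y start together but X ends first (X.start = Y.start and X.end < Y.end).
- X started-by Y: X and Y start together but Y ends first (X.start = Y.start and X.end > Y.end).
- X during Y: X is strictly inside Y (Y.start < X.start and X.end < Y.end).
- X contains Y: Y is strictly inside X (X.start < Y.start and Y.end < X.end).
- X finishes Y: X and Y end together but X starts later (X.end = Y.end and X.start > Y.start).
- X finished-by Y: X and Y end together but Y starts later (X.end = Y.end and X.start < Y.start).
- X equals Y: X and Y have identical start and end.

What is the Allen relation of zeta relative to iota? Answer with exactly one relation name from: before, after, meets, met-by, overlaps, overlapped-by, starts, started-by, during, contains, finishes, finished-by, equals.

overlapped-by

zeta = [18:55, 22:30]; iota = [13:20, 19:25].
Compare endpoints: zeta.start > iota.start, zeta.start < iota.end, zeta.end > iota.start, zeta.end > iota.end.
That pattern is 'overlapped-by'.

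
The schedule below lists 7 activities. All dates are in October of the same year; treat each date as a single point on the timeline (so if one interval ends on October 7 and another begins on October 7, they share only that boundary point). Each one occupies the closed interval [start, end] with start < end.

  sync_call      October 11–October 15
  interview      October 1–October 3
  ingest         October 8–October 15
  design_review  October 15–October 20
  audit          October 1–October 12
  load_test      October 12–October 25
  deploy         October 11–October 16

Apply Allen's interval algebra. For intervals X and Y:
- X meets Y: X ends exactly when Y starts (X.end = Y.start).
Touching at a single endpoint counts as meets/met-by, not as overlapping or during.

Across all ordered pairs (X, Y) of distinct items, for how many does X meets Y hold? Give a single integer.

Checking all 42 ordered pairs for relation 'meets'; matching pairs in alphabetical order:
(audit, load_test): audit meets load_test ✓
(ingest, design_review): ingest meets design_review ✓
(sync_call, design_review): sync_call meets design_review ✓
Count: 3.

3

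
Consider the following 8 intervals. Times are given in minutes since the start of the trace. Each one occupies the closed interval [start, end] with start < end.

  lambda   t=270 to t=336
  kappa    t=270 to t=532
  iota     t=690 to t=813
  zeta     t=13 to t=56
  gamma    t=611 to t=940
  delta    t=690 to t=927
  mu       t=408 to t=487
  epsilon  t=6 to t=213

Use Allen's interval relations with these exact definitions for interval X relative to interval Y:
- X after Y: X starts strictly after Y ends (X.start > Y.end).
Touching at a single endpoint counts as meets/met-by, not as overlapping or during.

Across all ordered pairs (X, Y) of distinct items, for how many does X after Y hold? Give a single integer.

Checking all 56 ordered pairs for relation 'after'; matching pairs in alphabetical order:
(delta, epsilon): delta after epsilon ✓
(delta, kappa): delta after kappa ✓
(delta, lambda): delta after lambda ✓
(delta, mu): delta after mu ✓
(delta, zeta): delta after zeta ✓
(gamma, epsilon): gamma after epsilon ✓
(gamma, kappa): gamma after kappa ✓
(gamma, lambda): gamma after lambda ✓
(gamma, mu): gamma after mu ✓
(gamma, zeta): gamma after zeta ✓
(iota, epsilon): iota after epsilon ✓
(iota, kappa): iota after kappa ✓
(iota, lambda): iota after lambda ✓
(iota, mu): iota after mu ✓
(iota, zeta): iota after zeta ✓
(kappa, epsilon): kappa after epsilon ✓
(kappa, zeta): kappa after zeta ✓
(lambda, epsilon): lambda after epsilon ✓
(lambda, zeta): lambda after zeta ✓
(mu, epsilon): mu after epsilon ✓
(mu, lambda): mu after lambda ✓
(mu, zeta): mu after zeta ✓
Count: 22.

22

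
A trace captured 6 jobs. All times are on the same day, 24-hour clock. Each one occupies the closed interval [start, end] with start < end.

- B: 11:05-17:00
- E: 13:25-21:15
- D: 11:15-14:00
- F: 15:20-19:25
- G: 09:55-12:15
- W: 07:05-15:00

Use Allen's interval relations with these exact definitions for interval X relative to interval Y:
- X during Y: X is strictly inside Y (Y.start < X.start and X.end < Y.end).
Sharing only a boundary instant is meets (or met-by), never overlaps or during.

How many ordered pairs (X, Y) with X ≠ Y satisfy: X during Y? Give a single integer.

4

Checking all 30 ordered pairs for relation 'during'; matching pairs in alphabetical order:
(D, B): D during B ✓
(D, W): D during W ✓
(F, E): F during E ✓
(G, W): G during W ✓
Count: 4.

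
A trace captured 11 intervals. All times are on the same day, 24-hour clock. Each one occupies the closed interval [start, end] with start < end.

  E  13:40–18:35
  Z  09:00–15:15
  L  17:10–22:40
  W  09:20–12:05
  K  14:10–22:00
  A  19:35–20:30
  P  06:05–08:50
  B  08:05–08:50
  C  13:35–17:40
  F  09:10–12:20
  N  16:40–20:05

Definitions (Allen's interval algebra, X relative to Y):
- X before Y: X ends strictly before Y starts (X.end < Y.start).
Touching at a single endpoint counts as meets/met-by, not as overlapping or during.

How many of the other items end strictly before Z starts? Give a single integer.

2

Target Z = [09:00, 15:15].
A [19:35, 20:30] → after → no.
B [08:05, 08:50] → before → counts.
C [13:35, 17:40] → overlapped-by → no.
E [13:40, 18:35] → overlapped-by → no.
F [09:10, 12:20] → during → no.
K [14:10, 22:00] → overlapped-by → no.
L [17:10, 22:40] → after → no.
N [16:40, 20:05] → after → no.
P [06:05, 08:50] → before → counts.
W [09:20, 12:05] → during → no.
Total: 2.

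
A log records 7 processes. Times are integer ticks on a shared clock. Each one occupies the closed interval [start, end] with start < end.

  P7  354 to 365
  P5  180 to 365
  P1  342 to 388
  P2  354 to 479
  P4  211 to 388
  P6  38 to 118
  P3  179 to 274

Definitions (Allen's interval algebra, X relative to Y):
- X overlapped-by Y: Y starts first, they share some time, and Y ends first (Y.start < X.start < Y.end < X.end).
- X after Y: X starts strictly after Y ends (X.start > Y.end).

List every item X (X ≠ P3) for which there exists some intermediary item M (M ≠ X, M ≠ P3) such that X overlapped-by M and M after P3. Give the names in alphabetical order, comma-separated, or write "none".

P2

Target P3 = [179, 274].
Intermediaries M with M after P3: P1, P2, P7.
Via P1 — items with X overlapped-by P1: P2.
Via P2 — items with X overlapped-by P2: none.
Via P7 — items with X overlapped-by P7: none.
Union: P2.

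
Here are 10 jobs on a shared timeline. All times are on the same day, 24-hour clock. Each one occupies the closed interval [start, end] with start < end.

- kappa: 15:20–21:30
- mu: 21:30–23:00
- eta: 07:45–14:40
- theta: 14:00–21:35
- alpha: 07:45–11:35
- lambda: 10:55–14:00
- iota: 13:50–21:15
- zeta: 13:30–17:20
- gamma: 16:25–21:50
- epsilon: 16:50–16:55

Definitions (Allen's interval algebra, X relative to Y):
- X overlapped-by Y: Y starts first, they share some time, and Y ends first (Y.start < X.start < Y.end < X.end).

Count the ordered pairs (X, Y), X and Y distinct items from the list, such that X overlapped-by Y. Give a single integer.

Checking all 90 ordered pairs for relation 'overlapped-by'; matching pairs in alphabetical order:
(gamma, iota): gamma overlapped-by iota ✓
(gamma, kappa): gamma overlapped-by kappa ✓
(gamma, theta): gamma overlapped-by theta ✓
(gamma, zeta): gamma overlapped-by zeta ✓
(iota, eta): iota overlapped-by eta ✓
(iota, lambda): iota overlapped-by lambda ✓
(iota, zeta): iota overlapped-by zeta ✓
(kappa, iota): kappa overlapped-by iota ✓
(kappa, zeta): kappa overlapped-by zeta ✓
(lambda, alpha): lambda overlapped-by alpha ✓
(mu, gamma): mu overlapped-by gamma ✓
(mu, theta): mu overlapped-by theta ✓
(theta, eta): theta overlapped-by eta ✓
(theta, iota): theta overlapped-by iota ✓
(theta, zeta): theta overlapped-by zeta ✓
(zeta, eta): zeta overlapped-by eta ✓
(zeta, lambda): zeta overlapped-by lambda ✓
Count: 17.

17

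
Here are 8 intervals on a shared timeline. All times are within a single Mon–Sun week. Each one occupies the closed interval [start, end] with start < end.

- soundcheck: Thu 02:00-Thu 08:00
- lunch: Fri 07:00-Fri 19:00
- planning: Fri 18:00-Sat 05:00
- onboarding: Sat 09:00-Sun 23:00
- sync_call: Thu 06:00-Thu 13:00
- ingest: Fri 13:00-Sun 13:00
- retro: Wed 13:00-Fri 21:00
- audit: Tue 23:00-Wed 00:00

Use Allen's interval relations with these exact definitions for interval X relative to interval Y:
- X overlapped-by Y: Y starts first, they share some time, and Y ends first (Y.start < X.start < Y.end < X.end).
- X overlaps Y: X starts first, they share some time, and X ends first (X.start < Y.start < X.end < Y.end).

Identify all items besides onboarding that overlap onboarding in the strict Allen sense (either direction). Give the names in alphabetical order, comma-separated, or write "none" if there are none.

ingest

Target onboarding = [Sat 09:00, Sun 23:00].
audit [Tue 23:00, Wed 00:00] → before → no.
ingest [Fri 13:00, Sun 13:00] → overlaps → yes.
lunch [Fri 07:00, Fri 19:00] → before → no.
planning [Fri 18:00, Sat 05:00] → before → no.
retro [Wed 13:00, Fri 21:00] → before → no.
soundcheck [Thu 02:00, Thu 08:00] → before → no.
sync_call [Thu 06:00, Thu 13:00] → before → no.
Result: ingest.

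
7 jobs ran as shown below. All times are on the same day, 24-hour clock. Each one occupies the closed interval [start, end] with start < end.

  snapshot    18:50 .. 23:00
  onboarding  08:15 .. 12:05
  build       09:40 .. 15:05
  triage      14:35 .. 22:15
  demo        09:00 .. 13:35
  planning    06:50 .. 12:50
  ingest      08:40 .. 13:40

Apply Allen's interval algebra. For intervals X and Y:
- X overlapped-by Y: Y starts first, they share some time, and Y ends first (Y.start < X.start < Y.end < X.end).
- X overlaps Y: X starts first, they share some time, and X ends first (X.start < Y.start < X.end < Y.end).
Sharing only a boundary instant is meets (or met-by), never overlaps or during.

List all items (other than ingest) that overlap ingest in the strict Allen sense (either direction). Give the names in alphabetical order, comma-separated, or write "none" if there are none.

Target ingest = [08:40, 13:40].
build [09:40, 15:05] → overlapped-by → yes.
demo [09:00, 13:35] → during → no.
onboarding [08:15, 12:05] → overlaps → yes.
planning [06:50, 12:50] → overlaps → yes.
snapshot [18:50, 23:00] → after → no.
triage [14:35, 22:15] → after → no.
Result: build, onboarding, planning.

build, onboarding, planning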